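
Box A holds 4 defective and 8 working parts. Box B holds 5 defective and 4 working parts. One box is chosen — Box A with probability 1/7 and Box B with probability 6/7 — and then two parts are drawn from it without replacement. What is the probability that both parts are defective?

From Box A: P(both defective) = (4/12)(3/11) = 1/11.
From Box B: P(both defective) = (5/9)(4/8) = 5/18.
Total probability = (1/7)(1/11) + (6/7)(5/18) = 58/231.

58/231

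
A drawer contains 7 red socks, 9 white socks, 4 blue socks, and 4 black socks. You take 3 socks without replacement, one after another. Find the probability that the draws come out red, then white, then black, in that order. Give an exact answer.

Multiply the probability of each draw given the previous ones:
P = 7/24 × 9/23 × 4/22 = 252/12144 = 21/1012.

21/1012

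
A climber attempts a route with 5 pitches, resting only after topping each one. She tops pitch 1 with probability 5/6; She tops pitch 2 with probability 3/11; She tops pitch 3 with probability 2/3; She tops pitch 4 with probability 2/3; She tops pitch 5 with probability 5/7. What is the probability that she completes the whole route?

50/693

The events are sequential, so multiply the conditional probabilities:
P = 5/6 × 3/11 × 2/3 × 2/3 × 5/7 = 300/4158 = 50/693.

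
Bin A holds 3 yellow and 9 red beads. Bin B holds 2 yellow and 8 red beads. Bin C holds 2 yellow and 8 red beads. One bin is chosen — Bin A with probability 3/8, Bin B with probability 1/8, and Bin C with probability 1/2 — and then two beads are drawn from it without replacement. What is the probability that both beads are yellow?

From Bin A: P(both yellow) = (3/12)(2/11) = 1/22.
From Bin B: P(both yellow) = (2/10)(1/9) = 1/45.
From Bin C: P(both yellow) = (2/10)(1/9) = 1/45.
Total probability = (3/8)(1/22) + (1/8)(1/45) + (1/2)(1/45) = 49/1584.

49/1584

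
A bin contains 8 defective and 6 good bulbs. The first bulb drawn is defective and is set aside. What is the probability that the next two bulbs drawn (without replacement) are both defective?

With the first bulb removed, 7 defective remain out of 13.
P = 7/13 × 6/12 = 42/156 = 7/26.

7/26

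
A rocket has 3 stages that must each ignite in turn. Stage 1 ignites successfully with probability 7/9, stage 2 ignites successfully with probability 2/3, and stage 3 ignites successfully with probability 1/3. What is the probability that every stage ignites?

Multiplying along the chain,
P = 7/9 × 2/3 × 1/3 = 14/81.

14/81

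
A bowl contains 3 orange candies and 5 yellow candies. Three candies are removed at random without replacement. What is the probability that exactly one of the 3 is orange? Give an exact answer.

One ordering (orange drawn first) has probability 3/8 × 5/7 × 4/6 = 60/336 = 5/28.
There are C(3,1) = 3 such orderings, each equally likely, so P = 3 × 5/28 = 15/28.

15/28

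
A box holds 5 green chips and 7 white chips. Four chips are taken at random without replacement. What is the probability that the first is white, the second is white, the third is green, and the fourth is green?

7/99

Chain rule:
P = 7/12 × 6/11 × 5/10 × 4/9 = 840/11880 = 7/99.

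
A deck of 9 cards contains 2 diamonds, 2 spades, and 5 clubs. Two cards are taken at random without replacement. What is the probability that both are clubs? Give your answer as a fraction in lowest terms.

5/18

P(every draw is a club) = 5/9 × 4/8 = 20/72 = 5/18.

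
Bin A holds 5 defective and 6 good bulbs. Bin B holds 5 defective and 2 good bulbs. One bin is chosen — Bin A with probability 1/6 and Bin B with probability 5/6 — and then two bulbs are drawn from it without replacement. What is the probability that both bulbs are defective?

From Bin A: P(both defective) = (5/11)(4/10) = 2/11.
From Bin B: P(both defective) = (5/7)(4/6) = 10/21.
Total probability = (1/6)(2/11) + (5/6)(10/21) = 296/693.

296/693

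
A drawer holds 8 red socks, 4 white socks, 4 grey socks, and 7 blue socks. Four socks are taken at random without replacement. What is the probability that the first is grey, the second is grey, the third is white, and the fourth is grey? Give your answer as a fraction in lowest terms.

Chain rule:
P = 4/23 × 3/22 × 4/21 × 2/20 = 96/212520 = 4/8855.

4/8855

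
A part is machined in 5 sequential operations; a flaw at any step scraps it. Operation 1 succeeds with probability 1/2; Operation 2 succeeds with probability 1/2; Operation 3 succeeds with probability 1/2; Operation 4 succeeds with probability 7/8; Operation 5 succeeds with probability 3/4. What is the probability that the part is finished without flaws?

Multiplying along the chain,
P = 1/2 × 1/2 × 1/2 × 7/8 × 3/4 = 21/256.

21/256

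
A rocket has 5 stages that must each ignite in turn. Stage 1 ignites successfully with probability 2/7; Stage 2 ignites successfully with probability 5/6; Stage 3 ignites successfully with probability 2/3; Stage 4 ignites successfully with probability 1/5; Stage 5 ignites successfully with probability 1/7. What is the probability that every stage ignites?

Multiplying along the chain,
P = 2/7 × 5/6 × 2/3 × 1/5 × 1/7 = 20/4410 = 2/441.

2/441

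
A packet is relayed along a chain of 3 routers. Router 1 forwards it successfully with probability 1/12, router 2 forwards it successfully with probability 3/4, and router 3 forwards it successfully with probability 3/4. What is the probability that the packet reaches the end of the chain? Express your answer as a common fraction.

3/64

Multiplying along the chain,
P = 1/12 × 3/4 × 3/4 = 9/192 = 3/64.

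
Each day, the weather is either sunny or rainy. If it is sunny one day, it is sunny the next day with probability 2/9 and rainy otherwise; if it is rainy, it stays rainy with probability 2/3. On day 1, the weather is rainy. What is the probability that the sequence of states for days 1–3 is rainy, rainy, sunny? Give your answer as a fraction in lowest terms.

Day 1 is given. For each transition, use the conditional probability from the current state:
P(rainy | rainy) = 2/3; P(sunny | rainy) = 1/3.
P = 2/3 × 1/3 = 2/9.

2/9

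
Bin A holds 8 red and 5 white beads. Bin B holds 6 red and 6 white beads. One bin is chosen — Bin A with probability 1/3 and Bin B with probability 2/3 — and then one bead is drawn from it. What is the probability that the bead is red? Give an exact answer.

From Bin A: P(red) = 8/13.
From Bin B: P(red) = 6/12.
Total probability = (1/3)(8/13) + (2/3)(6/12) = 7/13.

7/13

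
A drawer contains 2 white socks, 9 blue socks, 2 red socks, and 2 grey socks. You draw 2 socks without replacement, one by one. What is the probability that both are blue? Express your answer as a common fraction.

P = 9/15 × 8/14 = 72/210 = 12/35.

12/35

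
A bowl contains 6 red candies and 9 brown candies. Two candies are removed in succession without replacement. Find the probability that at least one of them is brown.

6/7

P(no brown) = 6/15 × 5/14 = 30/210 = 1/7.
P(at least one) = 1 − 1/7 = 6/7.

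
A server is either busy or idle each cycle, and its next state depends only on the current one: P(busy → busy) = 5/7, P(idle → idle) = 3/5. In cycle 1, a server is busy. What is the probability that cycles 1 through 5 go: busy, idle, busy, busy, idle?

8/343

Cycle 1 is given. For each transition, use the conditional probability from the current state:
P(idle | busy) = 2/7; P(busy | idle) = 2/5; P(busy | busy) = 5/7; P(idle | busy) = 2/7.
P = 2/7 × 2/5 × 5/7 × 2/7 = 40/1715 = 8/343.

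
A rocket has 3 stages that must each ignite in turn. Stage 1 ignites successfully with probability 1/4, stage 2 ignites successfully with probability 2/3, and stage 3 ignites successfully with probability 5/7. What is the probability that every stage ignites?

5/42

The events are sequential, so multiply the conditional probabilities:
P = 1/4 × 2/3 × 5/7 = 10/84 = 5/42.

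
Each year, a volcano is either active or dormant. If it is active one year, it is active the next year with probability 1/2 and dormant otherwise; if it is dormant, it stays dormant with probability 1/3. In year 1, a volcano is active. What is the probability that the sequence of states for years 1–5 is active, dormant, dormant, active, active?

1/18

Year 1 is given. For each transition, use the conditional probability from the current state:
P(dormant | active) = 1/2; P(dormant | dormant) = 1/3; P(active | dormant) = 2/3; P(active | active) = 1/2.
P = 1/2 × 1/3 × 2/3 × 1/2 = 2/36 = 1/18.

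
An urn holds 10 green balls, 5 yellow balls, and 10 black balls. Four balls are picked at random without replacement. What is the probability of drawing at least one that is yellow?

P(no yellow) = 20/25 × 19/24 × 18/23 × 17/22 = 116280/303600 = 969/2530.
P(at least one) = 1 − 969/2530 = 1561/2530.

1561/2530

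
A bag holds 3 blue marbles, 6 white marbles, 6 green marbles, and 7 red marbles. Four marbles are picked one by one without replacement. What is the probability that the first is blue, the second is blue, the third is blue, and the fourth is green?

3/14630

Each draw changes the counts, so multiply the conditional probabilities along the sequence:
P = 3/22 × 2/21 × 1/20 × 6/19 = 36/175560 = 3/14630.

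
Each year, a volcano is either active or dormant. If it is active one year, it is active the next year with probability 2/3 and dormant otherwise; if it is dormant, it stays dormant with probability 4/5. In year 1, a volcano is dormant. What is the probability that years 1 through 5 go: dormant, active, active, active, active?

Year 1 is given. For each transition, use the conditional probability from the current state:
P(active | dormant) = 1/5; P(active | active) = 2/3; P(active | active) = 2/3; P(active | active) = 2/3.
P = 1/5 × 2/3 × 2/3 × 2/3 = 8/135.

8/135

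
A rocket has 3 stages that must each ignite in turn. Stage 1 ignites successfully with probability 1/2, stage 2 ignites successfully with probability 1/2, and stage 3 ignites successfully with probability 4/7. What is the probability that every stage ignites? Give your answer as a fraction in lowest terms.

The events are sequential, so multiply the conditional probabilities:
P = 1/2 × 1/2 × 4/7 = 4/28 = 1/7.

1/7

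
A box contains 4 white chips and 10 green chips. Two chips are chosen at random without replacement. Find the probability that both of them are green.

P(all green) = 10/14 × 9/13 = 90/182 = 45/91.

45/91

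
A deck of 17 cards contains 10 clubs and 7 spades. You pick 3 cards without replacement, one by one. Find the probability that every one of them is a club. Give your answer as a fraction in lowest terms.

3/17

P(all clubs) = 10/17 × 9/16 × 8/15 = 720/4080 = 3/17.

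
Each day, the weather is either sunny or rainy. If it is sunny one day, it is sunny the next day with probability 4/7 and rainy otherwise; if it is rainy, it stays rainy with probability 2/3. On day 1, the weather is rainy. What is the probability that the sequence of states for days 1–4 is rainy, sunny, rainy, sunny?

1/21

Day 1 is given. For each transition, use the conditional probability from the current state:
P(sunny | rainy) = 1/3; P(rainy | sunny) = 3/7; P(sunny | rainy) = 1/3.
P = 1/3 × 3/7 × 1/3 = 3/63 = 1/21.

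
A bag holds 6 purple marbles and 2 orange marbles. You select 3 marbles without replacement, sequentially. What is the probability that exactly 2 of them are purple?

One ordering (purple drawn first) has probability 6/8 × 5/7 × 2/6 = 60/336 = 5/28.
There are C(3,2) = 3 such orderings, each equally likely, so P = 3 × 5/28 = 15/28.

15/28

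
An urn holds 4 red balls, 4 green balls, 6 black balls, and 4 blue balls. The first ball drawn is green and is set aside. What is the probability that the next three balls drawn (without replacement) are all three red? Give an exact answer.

1/170

With the first ball removed, 4 red remain out of 17.
P = 4/17 × 3/16 × 2/15 = 24/4080 = 1/170.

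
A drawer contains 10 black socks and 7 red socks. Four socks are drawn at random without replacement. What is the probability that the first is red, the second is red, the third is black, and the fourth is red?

Each draw changes the counts, so multiply the conditional probabilities along the sequence:
P = 7/17 × 6/16 × 10/15 × 5/14 = 2100/57120 = 5/136.

5/136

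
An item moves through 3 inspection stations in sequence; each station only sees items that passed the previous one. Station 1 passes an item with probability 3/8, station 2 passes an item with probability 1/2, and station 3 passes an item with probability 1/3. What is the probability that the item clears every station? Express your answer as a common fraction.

1/16

The events are sequential, so multiply the conditional probabilities:
P = 3/8 × 1/2 × 1/3 = 3/48 = 1/16.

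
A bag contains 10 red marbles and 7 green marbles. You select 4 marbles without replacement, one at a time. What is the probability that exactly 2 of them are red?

27/68

One ordering (red drawn first) has probability 10/17 × 9/16 × 7/15 × 6/14 = 3780/57120 = 9/136.
There are C(4,2) = 6 such orderings, each equally likely, so P = 6 × 9/136 = 27/68.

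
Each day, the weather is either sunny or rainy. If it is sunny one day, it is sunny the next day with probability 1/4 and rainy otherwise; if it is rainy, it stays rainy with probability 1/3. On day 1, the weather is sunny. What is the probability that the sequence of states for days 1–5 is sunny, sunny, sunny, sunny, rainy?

3/256

Day 1 is given. For each transition, use the conditional probability from the current state:
P(sunny | sunny) = 1/4; P(sunny | sunny) = 1/4; P(sunny | sunny) = 1/4; P(rainy | sunny) = 3/4.
P = 1/4 × 1/4 × 1/4 × 3/4 = 3/256.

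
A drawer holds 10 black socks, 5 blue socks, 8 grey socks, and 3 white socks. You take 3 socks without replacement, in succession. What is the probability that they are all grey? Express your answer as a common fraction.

P = 8/26 × 7/25 × 6/24 = 336/15600 = 7/325.

7/325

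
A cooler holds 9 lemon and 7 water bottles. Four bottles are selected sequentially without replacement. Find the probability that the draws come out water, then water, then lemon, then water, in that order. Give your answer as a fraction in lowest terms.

Chain rule:
P = 7/16 × 6/15 × 9/14 × 5/13 = 1890/43680 = 9/208.

9/208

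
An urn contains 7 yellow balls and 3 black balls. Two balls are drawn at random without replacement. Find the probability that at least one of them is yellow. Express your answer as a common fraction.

P(no yellow) = 3/10 × 2/9 = 6/90 = 1/15.
P(at least one) = 1 − 1/15 = 14/15.

14/15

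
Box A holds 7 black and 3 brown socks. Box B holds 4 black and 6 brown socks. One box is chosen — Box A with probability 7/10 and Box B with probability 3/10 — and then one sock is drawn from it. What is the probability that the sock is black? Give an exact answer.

From Box A: P(black) = 7/10.
From Box B: P(black) = 4/10.
Total probability = (7/10)(7/10) + (3/10)(4/10) = 61/100.

61/100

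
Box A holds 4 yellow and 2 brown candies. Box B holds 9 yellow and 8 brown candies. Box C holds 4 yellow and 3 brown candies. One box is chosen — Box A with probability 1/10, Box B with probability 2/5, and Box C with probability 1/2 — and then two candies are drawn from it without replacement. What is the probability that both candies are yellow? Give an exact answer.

859/2975

From Box A: P(both yellow) = (4/6)(3/5) = 2/5.
From Box B: P(both yellow) = (9/17)(8/16) = 9/34.
From Box C: P(both yellow) = (4/7)(3/6) = 2/7.
Total probability = (1/10)(2/5) + (2/5)(9/34) + (1/2)(2/7) = 859/2975.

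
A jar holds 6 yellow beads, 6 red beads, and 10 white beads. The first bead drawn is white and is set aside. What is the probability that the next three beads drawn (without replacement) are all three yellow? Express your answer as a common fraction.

After the first draw, 6 of the remaining 21 beads are yellow.
P = 6/21 × 5/20 × 4/19 = 120/7980 = 2/133.

2/133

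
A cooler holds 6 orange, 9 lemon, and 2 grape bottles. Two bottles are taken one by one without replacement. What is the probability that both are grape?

P = 2/17 × 1/16 = 2/272 = 1/136.

1/136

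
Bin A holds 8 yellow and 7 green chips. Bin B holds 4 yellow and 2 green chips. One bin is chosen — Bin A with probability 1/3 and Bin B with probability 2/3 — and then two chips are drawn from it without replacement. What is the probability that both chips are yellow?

From Bin A: P(both yellow) = (8/15)(7/14) = 4/15.
From Bin B: P(both yellow) = (4/6)(3/5) = 2/5.
Total probability = (1/3)(4/15) + (2/3)(2/5) = 16/45.

16/45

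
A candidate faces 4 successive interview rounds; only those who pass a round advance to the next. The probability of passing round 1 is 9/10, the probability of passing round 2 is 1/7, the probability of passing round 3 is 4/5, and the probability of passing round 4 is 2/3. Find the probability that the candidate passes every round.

The events are sequential, so multiply the conditional probabilities:
P = 9/10 × 1/7 × 4/5 × 2/3 = 72/1050 = 12/175.

12/175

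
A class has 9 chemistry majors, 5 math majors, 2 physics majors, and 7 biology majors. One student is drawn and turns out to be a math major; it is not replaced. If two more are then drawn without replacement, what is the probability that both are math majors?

With the first student removed, 4 math majors remain out of 22.
P = 4/22 × 3/21 = 12/462 = 2/77.

2/77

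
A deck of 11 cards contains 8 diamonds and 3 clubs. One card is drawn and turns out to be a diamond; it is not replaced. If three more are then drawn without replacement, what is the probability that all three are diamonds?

With the first card removed, 7 diamonds remain out of 10.
P = 7/10 × 6/9 × 5/8 = 210/720 = 7/24.

7/24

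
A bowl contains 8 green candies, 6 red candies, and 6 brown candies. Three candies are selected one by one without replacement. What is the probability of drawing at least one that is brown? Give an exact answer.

194/285

P(no brown) = 14/20 × 13/19 × 12/18 = 2184/6840 = 91/285.
P(at least one) = 1 − 91/285 = 194/285.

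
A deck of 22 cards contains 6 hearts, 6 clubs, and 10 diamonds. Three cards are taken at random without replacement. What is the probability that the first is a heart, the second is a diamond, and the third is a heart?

5/154

Each draw changes the counts, so multiply the conditional probabilities along the sequence:
P = 6/22 × 10/21 × 5/20 = 300/9240 = 5/154.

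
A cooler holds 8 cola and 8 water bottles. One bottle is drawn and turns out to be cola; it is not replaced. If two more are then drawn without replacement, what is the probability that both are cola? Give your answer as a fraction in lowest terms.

1/5

After the first draw, 7 of the remaining 15 bottles are cola.
P = 7/15 × 6/14 = 42/210 = 1/5.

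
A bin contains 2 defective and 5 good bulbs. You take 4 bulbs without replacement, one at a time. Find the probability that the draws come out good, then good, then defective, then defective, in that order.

1/21

Each draw changes the counts, so multiply the conditional probabilities along the sequence:
P = 5/7 × 4/6 × 2/5 × 1/4 = 40/840 = 1/21.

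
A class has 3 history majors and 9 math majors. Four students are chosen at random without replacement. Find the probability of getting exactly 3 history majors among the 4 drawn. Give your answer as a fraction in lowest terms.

One ordering (history majors drawn first) has probability 3/12 × 2/11 × 1/10 × 9/9 = 54/11880 = 1/220.
There are C(4,3) = 4 such orderings, each equally likely, so P = 4 × 1/220 = 1/55.

1/55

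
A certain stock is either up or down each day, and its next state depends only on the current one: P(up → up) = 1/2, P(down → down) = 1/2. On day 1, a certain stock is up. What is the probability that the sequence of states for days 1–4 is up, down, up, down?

1/8

Day 1 is given. For each transition, use the conditional probability from the current state:
P(down | up) = 1/2; P(up | down) = 1/2; P(down | up) = 1/2.
P = 1/2 × 1/2 × 1/2 = 1/8.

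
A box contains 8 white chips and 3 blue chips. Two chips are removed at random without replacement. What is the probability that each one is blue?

3/55

P = 3/11 × 2/10 = 6/110 = 3/55.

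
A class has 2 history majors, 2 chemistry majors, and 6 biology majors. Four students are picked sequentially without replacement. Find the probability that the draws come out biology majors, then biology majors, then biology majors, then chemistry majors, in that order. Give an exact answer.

1/21

Chain rule:
P = 6/10 × 5/9 × 4/8 × 2/7 = 240/5040 = 1/21.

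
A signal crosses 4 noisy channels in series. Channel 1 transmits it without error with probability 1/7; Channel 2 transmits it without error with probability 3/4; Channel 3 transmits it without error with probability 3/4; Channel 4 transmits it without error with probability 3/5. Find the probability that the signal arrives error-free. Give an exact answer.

27/560

The events are sequential, so multiply the conditional probabilities:
P = 1/7 × 3/4 × 3/4 × 3/5 = 27/560.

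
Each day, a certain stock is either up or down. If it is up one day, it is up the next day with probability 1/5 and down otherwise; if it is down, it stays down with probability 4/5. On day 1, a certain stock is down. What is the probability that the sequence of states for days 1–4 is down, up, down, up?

4/125

Day 1 is given. For each transition, use the conditional probability from the current state:
P(up | down) = 1/5; P(down | up) = 4/5; P(up | down) = 1/5.
P = 1/5 × 4/5 × 1/5 = 4/125.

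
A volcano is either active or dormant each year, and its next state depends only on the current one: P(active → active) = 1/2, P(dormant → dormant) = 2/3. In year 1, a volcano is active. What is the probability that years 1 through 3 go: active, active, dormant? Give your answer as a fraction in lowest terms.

1/4

Year 1 is given. For each transition, use the conditional probability from the current state:
P(active | active) = 1/2; P(dormant | active) = 1/2.
P = 1/2 × 1/2 = 1/4.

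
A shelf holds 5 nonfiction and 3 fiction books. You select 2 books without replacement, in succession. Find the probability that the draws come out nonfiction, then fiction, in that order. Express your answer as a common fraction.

Each draw changes the counts, so multiply the conditional probabilities along the sequence:
P = 5/8 × 3/7 = 15/56.

15/56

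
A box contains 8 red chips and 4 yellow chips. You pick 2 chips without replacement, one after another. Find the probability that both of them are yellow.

P(all yellow) = 4/12 × 3/11 = 12/132 = 1/11.

1/11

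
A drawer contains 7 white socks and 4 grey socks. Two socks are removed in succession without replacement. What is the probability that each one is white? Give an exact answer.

21/55

P = 7/11 × 6/10 = 42/110 = 21/55.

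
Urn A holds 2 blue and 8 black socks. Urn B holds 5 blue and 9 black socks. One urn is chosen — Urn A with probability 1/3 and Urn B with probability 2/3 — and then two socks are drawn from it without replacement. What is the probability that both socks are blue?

991/12285

From Urn A: P(both blue) = (2/10)(1/9) = 1/45.
From Urn B: P(both blue) = (5/14)(4/13) = 10/91.
Total probability = (1/3)(1/45) + (2/3)(10/91) = 991/12285.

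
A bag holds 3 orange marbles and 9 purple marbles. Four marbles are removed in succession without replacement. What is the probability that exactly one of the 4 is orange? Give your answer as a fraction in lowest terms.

28/55

One ordering (orange drawn first) has probability 3/12 × 9/11 × 8/10 × 7/9 = 1512/11880 = 7/55.
There are C(4,1) = 4 such orderings, each equally likely, so P = 4 × 7/55 = 28/55.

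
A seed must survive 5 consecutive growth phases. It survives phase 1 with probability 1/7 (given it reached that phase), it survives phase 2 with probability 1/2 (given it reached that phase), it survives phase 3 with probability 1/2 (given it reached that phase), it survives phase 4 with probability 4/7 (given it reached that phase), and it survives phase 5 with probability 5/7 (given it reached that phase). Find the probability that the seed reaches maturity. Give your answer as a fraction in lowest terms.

5/343

The events are sequential, so multiply the conditional probabilities:
P = 1/7 × 1/2 × 1/2 × 4/7 × 5/7 = 20/1372 = 5/343.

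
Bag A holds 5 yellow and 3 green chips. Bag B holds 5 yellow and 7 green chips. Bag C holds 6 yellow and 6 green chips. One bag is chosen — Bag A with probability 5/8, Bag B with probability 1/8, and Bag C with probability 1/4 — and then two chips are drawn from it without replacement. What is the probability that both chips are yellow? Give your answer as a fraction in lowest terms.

1105/3696

From Bag A: P(both yellow) = (5/8)(4/7) = 5/14.
From Bag B: P(both yellow) = (5/12)(4/11) = 5/33.
From Bag C: P(both yellow) = (6/12)(5/11) = 5/22.
Total probability = (5/8)(5/14) + (1/8)(5/33) + (1/4)(5/22) = 1105/3696.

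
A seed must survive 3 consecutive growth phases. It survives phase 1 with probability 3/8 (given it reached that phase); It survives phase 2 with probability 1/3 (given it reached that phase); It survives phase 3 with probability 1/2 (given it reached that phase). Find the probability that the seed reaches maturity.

Each stage is reached only if all earlier stages succeed, so
P = 3/8 × 1/3 × 1/2 = 3/48 = 1/16.

1/16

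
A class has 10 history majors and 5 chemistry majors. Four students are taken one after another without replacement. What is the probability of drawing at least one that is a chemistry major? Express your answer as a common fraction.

11/13

P(no chemistry majors) = 10/15 × 9/14 × 8/13 × 7/12 = 5040/32760 = 2/13.
P(at least one) = 1 − 2/13 = 11/13.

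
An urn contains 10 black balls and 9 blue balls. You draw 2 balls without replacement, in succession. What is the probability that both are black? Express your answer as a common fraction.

P(every draw is black) = 10/19 × 9/18 = 90/342 = 5/19.

5/19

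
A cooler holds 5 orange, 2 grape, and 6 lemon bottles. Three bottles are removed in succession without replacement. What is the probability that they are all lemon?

10/143

P = 6/13 × 5/12 × 4/11 = 120/1716 = 10/143.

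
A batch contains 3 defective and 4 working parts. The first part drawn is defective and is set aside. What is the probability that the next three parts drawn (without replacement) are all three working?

1/5

After the first draw, 4 of the remaining 6 parts are working.
P = 4/6 × 3/5 × 2/4 = 24/120 = 1/5.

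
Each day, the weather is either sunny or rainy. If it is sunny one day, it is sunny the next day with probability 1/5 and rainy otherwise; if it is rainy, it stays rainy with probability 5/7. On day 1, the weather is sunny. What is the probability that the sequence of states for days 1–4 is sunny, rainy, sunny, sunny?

8/175

Day 1 is given. For each transition, use the conditional probability from the current state:
P(rainy | sunny) = 4/5; P(sunny | rainy) = 2/7; P(sunny | sunny) = 1/5.
P = 4/5 × 2/7 × 1/5 = 8/175.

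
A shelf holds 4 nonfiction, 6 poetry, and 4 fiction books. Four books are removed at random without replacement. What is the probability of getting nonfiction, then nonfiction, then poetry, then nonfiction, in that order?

Each draw changes the counts, so multiply the conditional probabilities along the sequence:
P = 4/14 × 3/13 × 6/12 × 2/11 = 144/24024 = 6/1001.

6/1001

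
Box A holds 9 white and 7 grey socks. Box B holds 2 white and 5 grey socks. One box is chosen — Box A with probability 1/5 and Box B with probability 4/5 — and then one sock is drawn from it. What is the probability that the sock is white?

191/560

From Box A: P(white) = 9/16.
From Box B: P(white) = 2/7.
Total probability = (1/5)(9/16) + (4/5)(2/7) = 191/560.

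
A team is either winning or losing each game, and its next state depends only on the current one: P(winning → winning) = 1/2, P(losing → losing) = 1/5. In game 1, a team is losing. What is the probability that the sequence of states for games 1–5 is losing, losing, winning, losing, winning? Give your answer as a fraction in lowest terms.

Game 1 is given. For each transition, use the conditional probability from the current state:
P(losing | losing) = 1/5; P(winning | losing) = 4/5; P(losing | winning) = 1/2; P(winning | losing) = 4/5.
P = 1/5 × 4/5 × 1/2 × 4/5 = 16/250 = 8/125.

8/125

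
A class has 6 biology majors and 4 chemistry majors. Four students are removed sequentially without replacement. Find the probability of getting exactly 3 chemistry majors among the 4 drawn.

4/35

One ordering (chemistry majors drawn first) has probability 4/10 × 3/9 × 2/8 × 6/7 = 144/5040 = 1/35.
There are C(4,3) = 4 such orderings, each equally likely, so P = 4 × 1/35 = 4/35.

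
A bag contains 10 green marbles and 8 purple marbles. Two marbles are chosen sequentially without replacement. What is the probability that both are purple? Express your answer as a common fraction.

28/153

P(every draw is purple) = 8/18 × 7/17 = 56/306 = 28/153.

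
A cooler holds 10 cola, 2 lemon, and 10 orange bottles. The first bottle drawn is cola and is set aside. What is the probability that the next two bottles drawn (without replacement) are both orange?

After the first draw, 10 of the remaining 21 bottles are orange.
P = 10/21 × 9/20 = 90/420 = 3/14.

3/14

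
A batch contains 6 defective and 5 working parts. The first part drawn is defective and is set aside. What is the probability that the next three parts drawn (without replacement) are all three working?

With the first part removed, 5 working remain out of 10.
P = 5/10 × 4/9 × 3/8 = 60/720 = 1/12.

1/12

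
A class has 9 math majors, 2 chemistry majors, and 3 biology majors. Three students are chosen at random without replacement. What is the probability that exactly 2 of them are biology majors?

One ordering (biology majors drawn first) has probability 3/14 × 2/13 × 11/12 = 66/2184 = 11/364.
There are C(3,2) = 3 such orderings, each equally likely, so P = 3 × 11/364 = 33/364.

33/364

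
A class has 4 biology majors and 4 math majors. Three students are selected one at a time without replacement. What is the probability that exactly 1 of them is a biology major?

One ordering (a biology major drawn first) has probability 4/8 × 4/7 × 3/6 = 48/336 = 1/7.
There are C(3,1) = 3 such orderings, each equally likely, so P = 3 × 1/7 = 3/7.

3/7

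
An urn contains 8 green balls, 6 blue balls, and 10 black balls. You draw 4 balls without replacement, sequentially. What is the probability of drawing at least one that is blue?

P(no blue) = 18/24 × 17/23 × 16/22 × 15/21 = 73440/255024 = 510/1771.
P(at least one) = 1 − 510/1771 = 1261/1771.

1261/1771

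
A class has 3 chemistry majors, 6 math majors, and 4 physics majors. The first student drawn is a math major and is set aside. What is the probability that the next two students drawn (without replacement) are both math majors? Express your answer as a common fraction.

With the first student removed, 5 math majors remain out of 12.
P = 5/12 × 4/11 = 20/132 = 5/33.

5/33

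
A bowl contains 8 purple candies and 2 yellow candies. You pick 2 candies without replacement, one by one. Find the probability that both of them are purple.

28/45

P(all purple) = 8/10 × 7/9 = 56/90 = 28/45.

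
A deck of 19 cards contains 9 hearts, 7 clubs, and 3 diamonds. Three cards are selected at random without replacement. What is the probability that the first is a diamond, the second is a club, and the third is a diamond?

Multiply the probability of each draw given the previous ones:
P = 3/19 × 7/18 × 2/17 = 42/5814 = 7/969.

7/969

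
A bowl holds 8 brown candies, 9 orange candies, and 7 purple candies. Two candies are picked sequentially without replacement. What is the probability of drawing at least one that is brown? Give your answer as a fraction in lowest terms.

P(no brown) = 16/24 × 15/23 = 240/552 = 10/23.
P(at least one) = 1 − 10/23 = 13/23.

13/23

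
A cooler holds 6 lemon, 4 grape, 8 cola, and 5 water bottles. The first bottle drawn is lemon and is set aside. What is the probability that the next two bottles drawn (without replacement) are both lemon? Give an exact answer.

After the first draw, 5 of the remaining 22 bottles are lemon.
P = 5/22 × 4/21 = 20/462 = 10/231.

10/231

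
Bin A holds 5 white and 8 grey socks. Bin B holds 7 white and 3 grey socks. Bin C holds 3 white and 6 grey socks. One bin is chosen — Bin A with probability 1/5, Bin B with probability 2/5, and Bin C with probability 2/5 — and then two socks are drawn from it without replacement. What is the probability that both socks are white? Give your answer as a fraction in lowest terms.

479/1950

From Bin A: P(both white) = (5/13)(4/12) = 5/39.
From Bin B: P(both white) = (7/10)(6/9) = 7/15.
From Bin C: P(both white) = (3/9)(2/8) = 1/12.
Total probability = (1/5)(5/39) + (2/5)(7/15) + (2/5)(1/12) = 479/1950.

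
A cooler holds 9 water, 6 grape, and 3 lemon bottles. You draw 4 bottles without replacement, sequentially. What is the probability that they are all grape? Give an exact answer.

P(every draw is grape) = 6/18 × 5/17 × 4/16 × 3/15 = 360/73440 = 1/204.

1/204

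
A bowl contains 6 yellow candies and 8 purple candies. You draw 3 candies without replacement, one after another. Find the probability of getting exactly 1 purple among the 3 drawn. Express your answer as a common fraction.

30/91

One ordering (purple drawn first) has probability 8/14 × 6/13 × 5/12 = 240/2184 = 10/91.
There are C(3,1) = 3 such orderings, each equally likely, so P = 3 × 10/91 = 30/91.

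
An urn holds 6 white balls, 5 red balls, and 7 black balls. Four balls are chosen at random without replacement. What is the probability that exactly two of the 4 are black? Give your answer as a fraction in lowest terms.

One ordering (black drawn first) has probability 7/18 × 6/17 × 11/16 × 10/15 = 4620/73440 = 77/1224.
There are C(4,2) = 6 such orderings, each equally likely, so P = 6 × 77/1224 = 77/204.

77/204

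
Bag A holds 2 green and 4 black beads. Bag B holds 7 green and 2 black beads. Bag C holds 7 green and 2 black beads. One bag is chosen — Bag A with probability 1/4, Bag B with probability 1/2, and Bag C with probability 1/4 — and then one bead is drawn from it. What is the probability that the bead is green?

2/3

From Bag A: P(green) = 2/6.
From Bag B: P(green) = 7/9.
From Bag C: P(green) = 7/9.
Total probability = (1/4)(2/6) + (1/2)(7/9) + (1/4)(7/9) = 2/3.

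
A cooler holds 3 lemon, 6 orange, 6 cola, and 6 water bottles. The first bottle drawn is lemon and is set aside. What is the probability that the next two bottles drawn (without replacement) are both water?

3/38

With the first bottle removed, 6 water remain out of 20.
P = 6/20 × 5/19 = 30/380 = 3/38.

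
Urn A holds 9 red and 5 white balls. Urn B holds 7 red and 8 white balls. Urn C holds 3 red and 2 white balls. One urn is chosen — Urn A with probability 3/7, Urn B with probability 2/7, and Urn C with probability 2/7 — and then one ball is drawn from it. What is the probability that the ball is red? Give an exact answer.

From Urn A: P(red) = 9/14.
From Urn B: P(red) = 7/15.
From Urn C: P(red) = 3/5.
Total probability = (3/7)(9/14) + (2/7)(7/15) + (2/7)(3/5) = 853/1470.

853/1470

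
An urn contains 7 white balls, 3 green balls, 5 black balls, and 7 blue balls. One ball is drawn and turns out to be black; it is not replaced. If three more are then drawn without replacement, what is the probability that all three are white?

With the first ball removed, 7 white remain out of 21.
P = 7/21 × 6/20 × 5/19 = 210/7980 = 1/38.

1/38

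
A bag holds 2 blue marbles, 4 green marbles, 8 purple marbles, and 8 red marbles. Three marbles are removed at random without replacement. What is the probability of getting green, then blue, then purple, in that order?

8/1155

Each draw changes the counts, so multiply the conditional probabilities along the sequence:
P = 4/22 × 2/21 × 8/20 = 64/9240 = 8/1155.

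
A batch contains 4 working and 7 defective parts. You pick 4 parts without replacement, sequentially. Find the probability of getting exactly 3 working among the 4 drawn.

One ordering (working drawn first) has probability 4/11 × 3/10 × 2/9 × 7/8 = 168/7920 = 7/330.
There are C(4,3) = 4 such orderings, each equally likely, so P = 4 × 7/330 = 14/165.

14/165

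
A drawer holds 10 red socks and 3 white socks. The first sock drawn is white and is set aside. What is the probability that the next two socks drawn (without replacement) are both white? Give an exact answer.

After the first draw, 2 of the remaining 12 socks are white.
P = 2/12 × 1/11 = 2/132 = 1/66.

1/66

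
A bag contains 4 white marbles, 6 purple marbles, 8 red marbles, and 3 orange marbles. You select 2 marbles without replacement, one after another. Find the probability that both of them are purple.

P(every draw is purple) = 6/21 × 5/20 = 30/420 = 1/14.

1/14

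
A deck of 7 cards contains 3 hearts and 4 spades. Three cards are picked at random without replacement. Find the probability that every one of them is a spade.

4/35

P(every draw is a spade) = 4/7 × 3/6 × 2/5 = 24/210 = 4/35.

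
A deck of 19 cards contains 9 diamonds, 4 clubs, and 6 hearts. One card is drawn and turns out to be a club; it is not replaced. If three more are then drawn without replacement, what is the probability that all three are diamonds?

7/68

After the first draw, 9 of the remaining 18 cards are diamonds.
P = 9/18 × 8/17 × 7/16 = 504/4896 = 7/68.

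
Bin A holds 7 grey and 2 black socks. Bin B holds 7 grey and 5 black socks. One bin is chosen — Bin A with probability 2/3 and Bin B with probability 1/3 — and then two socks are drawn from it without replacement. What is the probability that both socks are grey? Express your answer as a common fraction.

49/99

From Bin A: P(both grey) = (7/9)(6/8) = 7/12.
From Bin B: P(both grey) = (7/12)(6/11) = 7/22.
Total probability = (2/3)(7/12) + (1/3)(7/22) = 49/99.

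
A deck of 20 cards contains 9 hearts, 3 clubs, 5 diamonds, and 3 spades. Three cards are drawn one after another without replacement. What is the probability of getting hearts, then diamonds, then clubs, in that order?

3/152

Multiply the probability of each draw given the previous ones:
P = 9/20 × 5/19 × 3/18 = 135/6840 = 3/152.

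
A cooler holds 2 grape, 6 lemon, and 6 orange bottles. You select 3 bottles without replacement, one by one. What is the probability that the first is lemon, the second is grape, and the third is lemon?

Each draw changes the counts, so multiply the conditional probabilities along the sequence:
P = 6/14 × 2/13 × 5/12 = 60/2184 = 5/182.

5/182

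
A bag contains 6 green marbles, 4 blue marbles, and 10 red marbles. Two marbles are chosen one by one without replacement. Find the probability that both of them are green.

3/38

P(every draw is green) = 6/20 × 5/19 = 30/380 = 3/38.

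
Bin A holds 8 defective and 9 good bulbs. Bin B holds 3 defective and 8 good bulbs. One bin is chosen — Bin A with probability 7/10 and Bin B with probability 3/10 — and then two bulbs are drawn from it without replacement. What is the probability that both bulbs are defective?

From Bin A: P(both defective) = (8/17)(7/16) = 7/34.
From Bin B: P(both defective) = (3/11)(2/10) = 3/55.
Total probability = (7/10)(7/34) + (3/10)(3/55) = 3001/18700.

3001/18700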